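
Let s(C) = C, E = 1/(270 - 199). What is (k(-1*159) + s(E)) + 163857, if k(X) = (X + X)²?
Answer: 18813652/71 ≈ 2.6498e+5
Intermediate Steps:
k(X) = 4*X² (k(X) = (2*X)² = 4*X²)
E = 1/71 ≈ 0.014085
(k(-1*159) + s(E)) + 163857 = (4*(-1*159)² + 1/71) + 163857 = (4*(-159)² + 1/71) + 163857 = (4*25281 + 1/71) + 163857 = (101124 + 1/71) + 163857 = 7179805/71 + 163857 = 18813652/71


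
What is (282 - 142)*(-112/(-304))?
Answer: 980/19 ≈ 51.579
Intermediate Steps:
(282 - 142)*(-112/(-304)) = 140*(-112*(-1/304)) = 140*(7/19) = 980/19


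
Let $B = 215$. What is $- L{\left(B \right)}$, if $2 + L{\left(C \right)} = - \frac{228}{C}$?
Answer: $\frac{658}{215} \approx 3.0605$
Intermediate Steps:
$L{\left(C \right)} = -2 - \frac{228}{C}$
$- L{\left(B \right)} = - (-2 - \frac{228}{215}) = \left(-1\right) \left(- \frac{658}{215}\right) = \frac{658}{215}$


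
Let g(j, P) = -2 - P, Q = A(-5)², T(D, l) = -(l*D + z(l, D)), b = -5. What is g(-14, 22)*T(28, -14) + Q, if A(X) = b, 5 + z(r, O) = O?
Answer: -8831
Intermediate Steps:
z(r, O) = -5 + O
A(X) = -5
T(D, l) = 5 - D - D*l (T(D, l) = -(l*D + (-5 + D)) = -(D*l + (-5 + D)) = -(-5 + D + D*l) = 5 - D - D*l)
Q = 25 (Q = (-5)² = 25)
g(-14, 22)*T(28, -14) + Q = (-2 - 1*22)*(5 - 1*28 - 1*28*(-14)) + 25 = (-2 - 22)*(5 - 28 + 392) + 25 = -24*369 + 25 = -8856 + 25 = -8831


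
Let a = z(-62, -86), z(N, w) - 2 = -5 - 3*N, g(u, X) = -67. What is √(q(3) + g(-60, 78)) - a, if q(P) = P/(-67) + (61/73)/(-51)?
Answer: -183 + I*√4172599908123/249441 ≈ -183.0 + 8.1891*I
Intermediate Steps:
z(N, w) = -3 - 3*N (z(N, w) = 2 + (-5 - 3*N) = -3 - 3*N)
a = 183 (a = -3 - 3*(-62) = -3 + 186 = 183)
q(P) = -61/3723 - P/67 (q(P) = P*(-1/67) + (61*(1/73))*(-1/51) = -P/67 + (61/73)*(-1/51) = -P/67 - 61/3723 = -61/3723 - P/67)
√(q(3) + g(-60, 78)) - a = √((-61/3723 - 1/67*3) - 67) - 1*183 = √((-61/3723 - 3/67) - 67) - 183 = √(-15256/249441 - 67) - 183 = √(-16727803/249441) - 183 = I*√4172599908123/249441 - 183 = -183 + I*√4172599908123/249441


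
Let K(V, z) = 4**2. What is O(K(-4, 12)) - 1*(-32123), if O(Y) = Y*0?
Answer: 32123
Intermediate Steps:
K(V, z) = 16
O(Y) = 0
O(K(-4, 12)) - 1*(-32123) = 0 - 1*(-32123) = 0 + 32123 = 32123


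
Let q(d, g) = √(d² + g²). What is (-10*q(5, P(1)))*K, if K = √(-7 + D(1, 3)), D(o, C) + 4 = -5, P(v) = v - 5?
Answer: -40*I*√41 ≈ -256.13*I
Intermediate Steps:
P(v) = -5 + v
D(o, C) = -9 (D(o, C) = -4 - 5 = -9)
K = 4*I (K = √(-7 - 9) = √(-16) = 4*I ≈ 4.0*I)
(-10*q(5, P(1)))*K = (-10*√(5² + (-5 + 1)²))*(4*I) = (-10*√(25 + (-4)²))*(4*I) = (-10*√(25 + 16))*(4*I) = (-10*√41)*(4*I) = -40*I*√41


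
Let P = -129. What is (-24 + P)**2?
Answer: 23409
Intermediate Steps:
(-24 + P)**2 = (-24 - 129)**2 = (-153)**2 = 23409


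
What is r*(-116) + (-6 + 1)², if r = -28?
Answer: 3273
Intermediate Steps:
r*(-116) + (-6 + 1)² = -28*(-116) + (-6 + 1)² = 3248 + (-5)² = 3248 + 25 = 3273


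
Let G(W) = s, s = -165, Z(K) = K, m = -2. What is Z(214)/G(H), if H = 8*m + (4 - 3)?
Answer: -214/165 ≈ -1.2970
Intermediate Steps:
H = -15 (H = 8*(-2) + (4 - 3) = -16 + 1 = -15)
G(W) = -165
Z(214)/G(H) = 214/(-165) = 214*(-1/165) = -214/165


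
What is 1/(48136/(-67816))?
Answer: -8477/6017 ≈ -1.4088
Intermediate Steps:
1/(48136/(-67816)) = 1/(48136*(-1/67816)) = 1/(-6017/8477) = -8477/6017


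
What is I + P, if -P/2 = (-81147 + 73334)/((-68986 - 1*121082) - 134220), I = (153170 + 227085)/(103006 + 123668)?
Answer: 3326947931/2041879392 ≈ 1.6294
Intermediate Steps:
I = 380255/226674 ≈ 1.6775
P = -7813/162144 (P = -2*(-81147 + 73334)/((-68986 - 1*121082) - 134220) = -(-15626)/((-68986 - 121082) - 134220) = -(-15626)/(-190068 - 134220) = -(-15626)/(-324288) = -(-15626)*(-1)/324288 = -2*7813/324288 = -7813/162144 ≈ -0.048186)
I + P = 380255/226674 - 7813/162144 = 3326947931/2041879392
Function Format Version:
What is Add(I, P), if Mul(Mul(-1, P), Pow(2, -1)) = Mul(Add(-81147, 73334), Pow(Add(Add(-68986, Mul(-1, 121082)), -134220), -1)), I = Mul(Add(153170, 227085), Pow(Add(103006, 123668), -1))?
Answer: Rational(3326947931, 2041879392) ≈ 1.6294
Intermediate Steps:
I = Rational(380255, 226674) (I = Mul(380255, Pow(226674, -1)) = Mul(380255, Rational(1, 226674)) = Rational(380255, 226674) ≈ 1.6775)
P = Rational(-7813, 162144) (P = Mul(-2, Mul(Add(-81147, 73334), Pow(Add(Add(-68986, Mul(-1, 121082)), -134220), -1))) = Mul(-2, Mul(-7813, Pow(Add(Add(-68986, -121082), -134220), -1))) = Mul(-2, Mul(-7813, Pow(Add(-190068, -134220), -1))) = Mul(-2, Mul(-7813, Pow(-324288, -1))) = Mul(-2, Mul(-7813, Rational(-1, 324288))) = Mul(-2, Rational(7813, 324288)) = Rational(-7813, 162144) ≈ -0.048186)
Add(I, P) = Add(Rational(380255, 226674), Rational(-7813, 162144)) = Rational(3326947931, 2041879392)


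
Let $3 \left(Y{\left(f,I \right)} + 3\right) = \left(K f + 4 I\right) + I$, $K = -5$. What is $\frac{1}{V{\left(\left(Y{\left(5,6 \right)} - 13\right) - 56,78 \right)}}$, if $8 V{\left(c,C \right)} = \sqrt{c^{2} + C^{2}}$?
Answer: $\frac{24 \sqrt{99277}}{99277} \approx 0.076171$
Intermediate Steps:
$Y{\left(f,I \right)} = -3 - \frac{5 f}{3} + \frac{5 I}{3}$ ($Y{\left(f,I \right)} = -3 + \frac{\left(- 5 f + 4 I\right) + I}{3} = -3 + \frac{- 5 f + 5 I}{3} = -3 + \left(- \frac{5 f}{3} + \frac{5 I}{3}\right) = -3 - \frac{5 f}{3} + \frac{5 I}{3}$)
$V{\left(c,C \right)} = \frac{\sqrt{C^{2} + c^{2}}}{8}$ ($V{\left(c,C \right)} = \frac{\sqrt{c^{2} + C^{2}}}{8} = \frac{\sqrt{C^{2} + c^{2}}}{8}$)
$\frac{1}{V{\left(\left(Y{\left(5,6 \right)} - 13\right) - 56,78 \right)}} = \frac{1}{\frac{1}{8} \sqrt{78^{2} + \left(\left(\left(-3 - \frac{25}{3} + \frac{5}{3} \cdot 6\right) - 13\right) - 56\right)^{2}}} = \frac{1}{\frac{1}{8} \sqrt{6084 + \left(\left(\left(-3 - \frac{25}{3} + 10\right) - 13\right) - 56\right)^{2}}} = \frac{1}{\frac{1}{8} \sqrt{6084 + \left(\left(- \frac{4}{3} - 13\right) - 56\right)^{2}}} = \frac{1}{\frac{1}{8} \sqrt{6084 + \left(- \frac{43}{3} - 56\right)^{2}}} = \frac{1}{\frac{1}{8} \sqrt{6084 + \left(- \frac{211}{3}\right)^{2}}} = \frac{1}{\frac{1}{8} \sqrt{6084 + \frac{44521}{9}}} = \frac{1}{\frac{1}{8} \sqrt{\frac{99277}{9}}} = \frac{1}{\frac{1}{8} \frac{\sqrt{99277}}{3}} = \frac{1}{\frac{1}{24} \sqrt{99277}} = \frac{24 \sqrt{99277}}{99277}$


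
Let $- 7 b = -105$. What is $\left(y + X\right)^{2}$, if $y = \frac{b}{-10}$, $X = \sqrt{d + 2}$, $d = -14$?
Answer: $\frac{\left(3 - 4 i \sqrt{3}\right)^{2}}{4} \approx -9.75 - 10.392 i$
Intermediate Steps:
$b = 15$ ($b = \left(- \frac{1}{7}\right) \left(-105\right) = 15$)
$X = 2 i \sqrt{3}$ ($X = \sqrt{-14 + 2} = \sqrt{-12} = 2 i \sqrt{3} \approx 3.4641 i$)
$y = - \frac{3}{2}$ ($y = \frac{15}{-10} = 15 \left(- \frac{1}{10}\right) = - \frac{3}{2} \approx -1.5$)
$\left(y + X\right)^{2} = \left(- \frac{3}{2} + 2 i \sqrt{3}\right)^{2}$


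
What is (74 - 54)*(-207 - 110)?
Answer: -6340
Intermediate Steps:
(74 - 54)*(-207 - 110) = 20*(-317) = -6340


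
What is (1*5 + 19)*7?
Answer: 168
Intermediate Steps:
(1*5 + 19)*7 = (5 + 19)*7 = 24*7 = 168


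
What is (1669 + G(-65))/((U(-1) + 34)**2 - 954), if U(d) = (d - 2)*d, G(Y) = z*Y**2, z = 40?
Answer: 170669/415 ≈ 411.25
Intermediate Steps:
G(Y) = 40*Y**2
U(d) = d*(-2 + d) (U(d) = (-2 + d)*d = d*(-2 + d))
(1669 + G(-65))/((U(-1) + 34)**2 - 954) = (1669 + 40*(-65)**2)/((-(-2 - 1) + 34)**2 - 954) = (1669 + 40*4225)/((-1*(-3) + 34)**2 - 954) = (1669 + 169000)/((3 + 34)**2 - 954) = 170669/(37**2 - 954) = 170669/(1369 - 954) = 170669/415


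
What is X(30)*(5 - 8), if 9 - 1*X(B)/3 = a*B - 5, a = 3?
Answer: 684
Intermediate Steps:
X(B) = 42 - 9*B (X(B) = 27 - 3*(3*B - 5) = 27 - 3*(-5 + 3*B) = 27 + (15 - 9*B) = 42 - 9*B)
X(30)*(5 - 8) = (42 - 9*30)*(5 - 8) = (42 - 270)*(-3) = -228*(-3) = 684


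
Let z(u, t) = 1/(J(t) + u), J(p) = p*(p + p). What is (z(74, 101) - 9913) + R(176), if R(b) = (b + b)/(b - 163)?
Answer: -2631514079/266188 ≈ -9885.9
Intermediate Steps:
J(p) = 2*p² (J(p) = p*(2*p) = 2*p²)
z(u, t) = 1/(u + 2*t²) (z(u, t) = 1/(2*t² + u) = 1/(u + 2*t²))
R(b) = 2*b/(-163 + b) (R(b) = (2*b)/(-163 + b) = 2*b/(-163 + b))
(z(74, 101) - 9913) + R(176) = (1/(74 + 2*101²) - 9913) + 2*176/(-163 + 176) = (1/(74 + 2*10201) - 9913) + 2*176/13 = (1/(74 + 20402) - 9913) + 2*176*(1/13) = (1/20476 - 9913) + 352/13 = -202978587/20476 + 352/13 = -2631514079/266188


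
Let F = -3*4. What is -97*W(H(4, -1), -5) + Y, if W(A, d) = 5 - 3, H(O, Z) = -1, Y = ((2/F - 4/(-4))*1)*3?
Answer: -383/2 ≈ -191.50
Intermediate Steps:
F = -12
Y = 5/2 (Y = ((2/(-12) - 4/(-4))*1)*3 = ((2*(-1/12) - 4*(-1/4))*1)*3 = ((-1/6 + 1)*1)*3 = ((5/6)*1)*3 = (5/6)*3 = 5/2 ≈ 2.5000)
W(A, d) = 2
-97*W(H(4, -1), -5) + Y = -97*2 + 5/2 = -194 + 5/2 = -383/2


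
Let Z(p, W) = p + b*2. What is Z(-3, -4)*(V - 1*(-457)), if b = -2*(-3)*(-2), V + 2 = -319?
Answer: -3672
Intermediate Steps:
V = -321 (V = -2 - 319 = -321)
b = -12 (b = 6*(-2) = -12)
Z(p, W) = -24 + p (Z(p, W) = p - 12*2 = p - 24 = -24 + p)
Z(-3, -4)*(V - 1*(-457)) = (-24 - 3)*(-321 - 1*(-457)) = -27*(-321 + 457) = -27*136 = -3672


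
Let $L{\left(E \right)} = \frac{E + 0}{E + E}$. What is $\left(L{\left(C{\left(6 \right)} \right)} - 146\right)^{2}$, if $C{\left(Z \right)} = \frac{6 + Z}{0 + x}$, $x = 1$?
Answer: $\frac{84681}{4} \approx 21170.0$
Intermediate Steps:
$C{\left(Z \right)} = 6 + Z$ ($C{\left(Z \right)} = \frac{6 + Z}{0 + 1} = \frac{6 + Z}{1} = \left(6 + Z\right) 1 = 6 + Z$)
$L{\left(E \right)} = \frac{1}{2}$ ($L{\left(E \right)} = \frac{E}{2 E} = E \frac{1}{2 E} = \frac{1}{2}$)
$\left(L{\left(C{\left(6 \right)} \right)} - 146\right)^{2} = \left(\frac{1}{2} - 146\right)^{2} = \left(- \frac{291}{2}\right)^{2} = \frac{84681}{4}$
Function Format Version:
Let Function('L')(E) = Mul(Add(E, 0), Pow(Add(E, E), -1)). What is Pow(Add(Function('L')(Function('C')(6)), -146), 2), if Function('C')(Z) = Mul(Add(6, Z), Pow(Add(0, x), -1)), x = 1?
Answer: Rational(84681, 4) ≈ 21170.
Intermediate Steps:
Function('C')(Z) = Add(6, Z) (Function('C')(Z) = Mul(Add(6, Z), Pow(Add(0, 1), -1)) = Mul(Add(6, Z), Pow(1, -1)) = Mul(Add(6, Z), 1) = Add(6, Z))
Function('L')(E) = Rational(1, 2) (Function('L')(E) = Mul(E, Pow(Mul(2, E), -1)) = Mul(E, Mul(Rational(1, 2), Pow(E, -1))) = Rational(1, 2))
Pow(Add(Function('L')(Function('C')(6)), -146), 2) = Pow(Add(Rational(1, 2), -146), 2) = Pow(Rational(-291, 2), 2) = Rational(84681, 4)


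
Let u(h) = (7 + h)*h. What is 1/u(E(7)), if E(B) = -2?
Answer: -1/10 ≈ -0.10000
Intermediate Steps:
u(h) = h*(7 + h)
1/u(E(7)) = 1/(-2*(7 - 2)) = 1/(-2*5) = 1/(-10) = -1/10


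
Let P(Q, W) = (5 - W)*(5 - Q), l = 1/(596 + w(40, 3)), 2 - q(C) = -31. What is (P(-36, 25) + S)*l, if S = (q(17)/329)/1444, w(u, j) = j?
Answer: -389562287/284570524 ≈ -1.3689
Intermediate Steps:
q(C) = 33 (q(C) = 2 - 1*(-31) = 2 + 31 = 33)
l = 1/599 (l = 1/(596 + 3) = 1/599 ≈ 0.0016694)
P(Q, W) = (5 - Q)*(5 - W)
S = 33/475076 (S = (33/329)/1444 = (33*(1/329))*(1/1444) = (33/329)*(1/1444) = 33/475076 ≈ 6.9463e-5)
(P(-36, 25) + S)*l = ((25 - 5*(-36) - 5*25 - 36*25) + 33/475076)*(1/599) = ((25 + 180 - 125 - 900) + 33/475076)*(1/599) = (-820 + 33/475076)*(1/599) = -389562287/475076*1/599 = -389562287/284570524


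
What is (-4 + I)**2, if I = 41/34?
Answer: 9025/1156 ≈ 7.8071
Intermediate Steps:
I = 41/34 (I = 41*(1/34) = 41/34 ≈ 1.2059)
(-4 + I)**2 = (-4 + 41/34)**2 = (-95/34)**2 = 9025/1156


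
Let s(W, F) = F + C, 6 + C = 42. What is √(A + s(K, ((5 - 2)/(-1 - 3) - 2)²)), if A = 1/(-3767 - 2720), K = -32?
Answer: √29330471001/25948 ≈ 6.6002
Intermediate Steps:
C = 36 (C = -6 + 42 = 36)
s(W, F) = 36 + F (s(W, F) = F + 36 = 36 + F)
A = -1/6487 (A = 1/(-6487) = -1/6487 ≈ -0.00015415)
√(A + s(K, ((5 - 2)/(-1 - 3) - 2)²)) = √(-1/6487 + (36 + ((5 - 2)/(-1 - 3) - 2)²)) = √(-1/6487 + (36 + (3/(-4) - 2)²)) = √(-1/6487 + (36 + (3*(-¼) - 2)²)) = √(-1/6487 + (36 + (-¾ - 2)²)) = √(-1/6487 + (36 + (-11/4)²)) = √(-1/6487 + (36 + 121/16)) = √(-1/6487 + 697/16) = √(4521423/103792) = √29330471001/25948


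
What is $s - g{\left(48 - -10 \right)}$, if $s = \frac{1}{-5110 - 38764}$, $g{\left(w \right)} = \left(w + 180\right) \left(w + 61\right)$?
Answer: $- \frac{1242599429}{43874} \approx -28322.0$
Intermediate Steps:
$g{\left(w \right)} = \left(61 + w\right) \left(180 + w\right)$ ($g{\left(w \right)} = \left(180 + w\right) \left(61 + w\right) = \left(61 + w\right) \left(180 + w\right)$)
$s = - \frac{1}{43874}$ ($s = \frac{1}{-43874} = - \frac{1}{43874} \approx -2.2793 \cdot 10^{-5}$)
$s - g{\left(48 - -10 \right)} = - \frac{1}{43874} - \left(10980 + \left(48 - -10\right)^{2} + 241 \left(48 - -10\right)\right) = - \frac{1}{43874} - \left(10980 + \left(48 + 10\right)^{2} + 241 \left(48 + 10\right)\right) = - \frac{1}{43874} - \left(10980 + 58^{2} + 241 \cdot 58\right) = - \frac{1}{43874} - \left(10980 + 3364 + 13978\right) = - \frac{1}{43874} - 28322 = - \frac{1242599429}{43874}$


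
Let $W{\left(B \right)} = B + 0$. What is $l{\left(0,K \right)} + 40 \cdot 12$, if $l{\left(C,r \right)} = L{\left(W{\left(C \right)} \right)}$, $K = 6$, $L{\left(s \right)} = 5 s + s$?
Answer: $480$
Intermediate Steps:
$W{\left(B \right)} = B$
$L{\left(s \right)} = 6 s$
$l{\left(C,r \right)} = 6 C$
$l{\left(0,K \right)} + 40 \cdot 12 = 6 \cdot 0 + 40 \cdot 12 = 0 + 480 = 480$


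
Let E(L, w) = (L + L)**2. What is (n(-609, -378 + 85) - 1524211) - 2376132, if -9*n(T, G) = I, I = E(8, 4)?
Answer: -35103343/9 ≈ -3.9004e+6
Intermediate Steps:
E(L, w) = 4*L**2 (E(L, w) = (2*L)**2 = 4*L**2)
I = 256 (I = 4*8**2 = 4*64 = 256)
n(T, G) = -256/9 (n(T, G) = -1/9*256 = -256/9)
(n(-609, -378 + 85) - 1524211) - 2376132 = (-256/9 - 1524211) - 2376132 = -13718155/9 - 2376132 = -35103343/9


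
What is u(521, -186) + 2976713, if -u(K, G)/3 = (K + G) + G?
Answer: 2976266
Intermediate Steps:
u(K, G) = -6*G - 3*K (u(K, G) = -3*((K + G) + G) = -3*((G + K) + G) = -3*(K + 2*G) = -6*G - 3*K)
u(521, -186) + 2976713 = (-6*(-186) - 3*521) + 2976713 = (1116 - 1563) + 2976713 = -447 + 2976713 = 2976266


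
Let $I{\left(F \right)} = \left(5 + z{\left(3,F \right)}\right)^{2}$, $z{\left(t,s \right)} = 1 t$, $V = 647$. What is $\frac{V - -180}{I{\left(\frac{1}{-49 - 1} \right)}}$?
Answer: $\frac{827}{64} \approx 12.922$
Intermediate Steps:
$z{\left(t,s \right)} = t$
$I{\left(F \right)} = 64$ ($I{\left(F \right)} = \left(5 + 3\right)^{2} = 8^{2} = 64$)
$\frac{V - -180}{I{\left(\frac{1}{-49 - 1} \right)}} = \frac{647 - -180}{64} = \left(647 + 180\right) \frac{1}{64} = 827 \cdot \frac{1}{64} = \frac{827}{64}$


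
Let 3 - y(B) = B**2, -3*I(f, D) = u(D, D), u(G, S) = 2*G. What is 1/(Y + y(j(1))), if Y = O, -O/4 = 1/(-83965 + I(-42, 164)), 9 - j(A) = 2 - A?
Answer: -252223/15385591 ≈ -0.016393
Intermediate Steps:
I(f, D) = -2*D/3
j(A) = 7 + A (j(A) = 9 - (2 - A) = 9 + (-2 + A) = 7 + A)
O = 12/252223 (O = -4/(-83965 - 2/3*164) = -4/(-83965 - 328/3) = -4/(-252223/3) = -4*(-3/252223) = 12/252223 ≈ 4.7577e-5)
y(B) = 3 - B**2
Y = 12/252223 ≈ 4.7577e-5
1/(Y + y(j(1))) = 1/(12/252223 + (3 - (7 + 1)**2)) = 1/(12/252223 + (3 - 1*8**2)) = 1/(12/252223 + (3 - 1*64)) = 1/(12/252223 + (3 - 64)) = 1/(12/252223 - 61) = 1/(-15385591/252223) = -252223/15385591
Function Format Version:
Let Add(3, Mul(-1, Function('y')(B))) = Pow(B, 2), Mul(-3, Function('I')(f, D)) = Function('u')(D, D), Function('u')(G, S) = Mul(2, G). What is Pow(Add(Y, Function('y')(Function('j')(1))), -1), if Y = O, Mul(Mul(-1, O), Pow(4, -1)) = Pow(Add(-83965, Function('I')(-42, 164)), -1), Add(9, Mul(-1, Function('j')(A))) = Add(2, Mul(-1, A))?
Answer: Rational(-252223, 15385591) ≈ -0.016393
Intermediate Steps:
Function('I')(f, D) = Mul(Rational(-2, 3), D) (Function('I')(f, D) = Mul(Rational(-1, 3), Mul(2, D)) = Mul(Rational(-2, 3), D))
Function('j')(A) = Add(7, A) (Function('j')(A) = Add(9, Mul(-1, Add(2, Mul(-1, A)))) = Add(9, Add(-2, A)) = Add(7, A))
O = Rational(12, 252223) (O = Mul(-4, Pow(Add(-83965, Mul(Rational(-2, 3), 164)), -1)) = Mul(-4, Pow(Add(-83965, Rational(-328, 3)), -1)) = Mul(-4, Pow(Rational(-252223, 3), -1)) = Mul(-4, Rational(-3, 252223)) = Rational(12, 252223) ≈ 4.7577e-5)
Function('y')(B) = Add(3, Mul(-1, Pow(B, 2)))
Y = Rational(12, 252223) ≈ 4.7577e-5
Pow(Add(Y, Function('y')(Function('j')(1))), -1) = Pow(Add(Rational(12, 252223), Add(3, Mul(-1, Pow(Add(7, 1), 2)))), -1) = Pow(Add(Rational(12, 252223), Add(3, Mul(-1, Pow(8, 2)))), -1) = Pow(Add(Rational(12, 252223), Add(3, Mul(-1, 64))), -1) = Pow(Add(Rational(12, 252223), Add(3, -64)), -1) = Pow(Add(Rational(12, 252223), -61), -1) = Pow(Rational(-15385591, 252223), -1) = Rational(-252223, 15385591)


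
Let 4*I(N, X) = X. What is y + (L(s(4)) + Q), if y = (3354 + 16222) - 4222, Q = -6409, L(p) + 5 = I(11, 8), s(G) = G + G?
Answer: 8942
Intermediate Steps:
s(G) = 2*G
I(N, X) = X/4
L(p) = -3 (L(p) = -5 + (1/4)*8 = -5 + 2 = -3)
y = 15354 (y = 19576 - 4222 = 15354)
y + (L(s(4)) + Q) = 15354 + (-3 - 6409) = 15354 - 6412 = 8942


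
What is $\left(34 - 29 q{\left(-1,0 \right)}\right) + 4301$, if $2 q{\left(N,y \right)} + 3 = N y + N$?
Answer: $4393$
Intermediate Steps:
$q{\left(N,y \right)} = - \frac{3}{2} + \frac{N}{2} + \frac{N y}{2}$ ($q{\left(N,y \right)} = - \frac{3}{2} + \frac{N y + N}{2} = - \frac{3}{2} + \frac{N + N y}{2} = - \frac{3}{2} + \left(\frac{N}{2} + \frac{N y}{2}\right) = - \frac{3}{2} + \frac{N}{2} + \frac{N y}{2}$)
$\left(34 - 29 q{\left(-1,0 \right)}\right) + 4301 = \left(34 - 29 \left(- \frac{3}{2} + \frac{1}{2} \left(-1\right) + \frac{1}{2} \left(-1\right) 0\right)\right) + 4301 = \left(34 - 29 \left(- \frac{3}{2} - \frac{1}{2} + 0\right)\right) + 4301 = \left(34 - -58\right) + 4301 = \left(34 + 58\right) + 4301 = 92 + 4301 = 4393$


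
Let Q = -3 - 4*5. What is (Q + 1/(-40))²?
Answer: 848241/1600 ≈ 530.15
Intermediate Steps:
Q = -23 (Q = -3 - 20 = -23)
(Q + 1/(-40))² = (-23 + 1/(-40))² = (-23 - 1/40)² = (-921/40)² = 848241/1600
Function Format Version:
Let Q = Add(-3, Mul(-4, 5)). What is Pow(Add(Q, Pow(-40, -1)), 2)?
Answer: Rational(848241, 1600) ≈ 530.15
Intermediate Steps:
Q = -23 (Q = Add(-3, -20) = -23)
Pow(Add(Q, Pow(-40, -1)), 2) = Pow(Add(-23, Pow(-40, -1)), 2) = Pow(Add(-23, Rational(-1, 40)), 2) = Pow(Rational(-921, 40), 2) = Rational(848241, 1600)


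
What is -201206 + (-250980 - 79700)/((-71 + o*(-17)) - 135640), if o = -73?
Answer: -386512002/1921 ≈ -2.0120e+5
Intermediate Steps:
-201206 + (-250980 - 79700)/((-71 + o*(-17)) - 135640) = -201206 + (-250980 - 79700)/((-71 - 73*(-17)) - 135640) = -201206 - 330680/((-71 + 1241) - 135640) = -201206 - 330680/(1170 - 135640) = -201206 - 330680/(-134470) = -201206 - 330680*(-1/134470) = -201206 + 4724/1921 = -386512002/1921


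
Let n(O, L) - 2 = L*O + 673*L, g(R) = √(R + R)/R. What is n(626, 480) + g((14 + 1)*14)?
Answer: 623522 + √105/105 ≈ 6.2352e+5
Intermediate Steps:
g(R) = √2/√R (g(R) = √(2*R)/R = (√2*√R)/R = √2/√R)
n(O, L) = 2 + 673*L + L*O (n(O, L) = 2 + (L*O + 673*L) = 2 + (673*L + L*O) = 2 + 673*L + L*O)
n(626, 480) + g((14 + 1)*14) = (2 + 673*480 + 480*626) + √2/√((14 + 1)*14) = (2 + 323040 + 300480) + √2/√(15*14) = 623522 + √2/√210 = 623522 + √2*(√210/210) = 623522 + √105/105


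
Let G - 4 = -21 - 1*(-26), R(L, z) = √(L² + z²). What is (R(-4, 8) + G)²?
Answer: 161 + 72*√5 ≈ 322.00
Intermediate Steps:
G = 9 (G = 4 + (-21 - 1*(-26)) = 4 + (-21 + 26) = 4 + 5 = 9)
(R(-4, 8) + G)² = (√((-4)² + 8²) + 9)² = (√(16 + 64) + 9)² = (√80 + 9)² = (4*√5 + 9)² = (9 + 4*√5)²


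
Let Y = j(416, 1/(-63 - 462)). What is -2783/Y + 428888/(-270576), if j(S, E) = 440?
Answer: -5350703/676440 ≈ -7.9101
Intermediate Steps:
Y = 440
-2783/Y + 428888/(-270576) = -2783/440 + 428888/(-270576) = -2783*1/440 + 428888*(-1/270576) = -253/40 - 53611/33822 = -5350703/676440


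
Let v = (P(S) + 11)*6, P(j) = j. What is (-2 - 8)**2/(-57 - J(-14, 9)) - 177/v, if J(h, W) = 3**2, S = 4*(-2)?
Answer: -749/66 ≈ -11.348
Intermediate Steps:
S = -8
J(h, W) = 9
v = 18 (v = (-8 + 11)*6 = 3*6 = 18)
(-2 - 8)**2/(-57 - J(-14, 9)) - 177/v = (-2 - 8)**2/(-57 - 1*9) - 177/18 = (-10)**2/(-57 - 9) - 177*1/18 = 100/(-66) - 59/6 = 100*(-1/66) - 59/6 = -50/33 - 59/6 = -749/66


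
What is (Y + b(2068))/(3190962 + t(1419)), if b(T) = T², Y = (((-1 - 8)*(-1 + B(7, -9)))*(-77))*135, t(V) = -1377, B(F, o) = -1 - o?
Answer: 4931509/3189585 ≈ 1.5461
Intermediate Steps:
Y = 654885 (Y = (((-1 - 8)*(-1 + (-1 - 1*(-9))))*(-77))*135 = (-9*(-1 + (-1 + 9))*(-77))*135 = (-9*(-1 + 8)*(-77))*135 = (-9*7*(-77))*135 = -63*(-77)*135 = 4851*135 = 654885)
(Y + b(2068))/(3190962 + t(1419)) = (654885 + 2068²)/(3190962 - 1377) = (654885 + 4276624)/3189585 = 4931509*(1/3189585) = 4931509/3189585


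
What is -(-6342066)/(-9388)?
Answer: -3171033/4694 ≈ -675.55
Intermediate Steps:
-(-6342066)/(-9388) = -(-6342066)*(-1)/9388 = -18*352337/9388 = -3171033/4694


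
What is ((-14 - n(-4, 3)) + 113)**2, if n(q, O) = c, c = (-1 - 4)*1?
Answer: 10816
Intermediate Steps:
c = -5 (c = -5*1 = -5)
n(q, O) = -5
((-14 - n(-4, 3)) + 113)**2 = ((-14 - 1*(-5)) + 113)**2 = ((-14 + 5) + 113)**2 = (-9 + 113)**2 = 104**2 = 10816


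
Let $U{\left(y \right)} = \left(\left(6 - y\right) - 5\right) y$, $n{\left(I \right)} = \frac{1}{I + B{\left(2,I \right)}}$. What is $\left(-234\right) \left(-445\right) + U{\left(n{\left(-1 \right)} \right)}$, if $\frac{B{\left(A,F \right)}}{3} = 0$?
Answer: $104128$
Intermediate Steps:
$B{\left(A,F \right)} = 0$ ($B{\left(A,F \right)} = 3 \cdot 0 = 0$)
$n{\left(I \right)} = \frac{1}{I}$ ($n{\left(I \right)} = \frac{1}{I + 0} = \frac{1}{I}$)
$U{\left(y \right)} = y \left(1 - y\right)$ ($U{\left(y \right)} = \left(1 - y\right) y = y \left(1 - y\right)$)
$\left(-234\right) \left(-445\right) + U{\left(n{\left(-1 \right)} \right)} = \left(-234\right) \left(-445\right) + \frac{1 - \frac{1}{-1}}{-1} = 104130 - \left(1 - -1\right) = 104130 - \left(1 + 1\right) = 104130 - 2 = 104128$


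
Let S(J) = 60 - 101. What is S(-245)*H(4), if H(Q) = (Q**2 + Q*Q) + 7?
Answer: -1599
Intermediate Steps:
S(J) = -41
H(Q) = 7 + 2*Q**2 (H(Q) = (Q**2 + Q**2) + 7 = 2*Q**2 + 7 = 7 + 2*Q**2)
S(-245)*H(4) = -41*(7 + 2*4**2) = -41*(7 + 2*16) = -41*(7 + 32) = -41*39 = -1599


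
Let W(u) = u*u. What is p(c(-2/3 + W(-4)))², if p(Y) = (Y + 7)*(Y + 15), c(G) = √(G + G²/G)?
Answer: 299233/9 + 35816*√69/9 ≈ 66305.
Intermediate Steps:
W(u) = u²
c(G) = √2*√G (c(G) = √(G + G) = √(2*G) = √2*√G)
p(Y) = (7 + Y)*(15 + Y)
p(c(-2/3 + W(-4)))² = (105 + (√2*√(-2/3 + (-4)²))² + 22*(√2*√(-2/3 + (-4)²)))² = (105 + (√2*√(-2*⅓ + 16))² + 22*(√2*√(-2*⅓ + 16)))² = (105 + (√2*√(-⅔ + 16))² + 22*(√2*√(-⅔ + 16)))² = (105 + (√2*√(46/3))² + 22*(√2*√(46/3)))² = (105 + (√2*(√138/3))² + 22*(√2*(√138/3)))² = (105 + (2*√69/3)² + 22*(2*√69/3))² = (105 + 92/3 + 44*√69/3)² = (407/3 + 44*√69/3)²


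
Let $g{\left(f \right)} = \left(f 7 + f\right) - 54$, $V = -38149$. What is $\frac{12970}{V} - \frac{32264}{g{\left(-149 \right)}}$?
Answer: $\frac{607339358}{23766827} \approx 25.554$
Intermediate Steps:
$g{\left(f \right)} = -54 + 8 f$ ($g{\left(f \right)} = \left(7 f + f\right) - 54 = 8 f - 54 = -54 + 8 f$)
$\frac{12970}{V} - \frac{32264}{g{\left(-149 \right)}} = \frac{12970}{-38149} - \frac{32264}{-54 + 8 \left(-149\right)} = 12970 \left(- \frac{1}{38149}\right) - \frac{32264}{-54 - 1192} = - \frac{12970}{38149} - \frac{32264}{-1246} = - \frac{12970}{38149} - - \frac{16132}{623} = - \frac{12970}{38149} + \frac{16132}{623} = \frac{607339358}{23766827}$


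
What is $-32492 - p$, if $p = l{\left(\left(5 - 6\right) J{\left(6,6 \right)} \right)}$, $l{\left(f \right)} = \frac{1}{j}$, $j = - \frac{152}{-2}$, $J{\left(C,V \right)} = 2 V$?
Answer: $- \frac{2469393}{76} \approx -32492.0$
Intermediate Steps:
$j = 76$ ($j = \left(-152\right) \left(- \frac{1}{2}\right) = 76$)
$l{\left(f \right)} = \frac{1}{76}$
$p = \frac{1}{76} \approx 0.013158$
$-32492 - p = -32492 - \frac{1}{76} = - \frac{2469393}{76}$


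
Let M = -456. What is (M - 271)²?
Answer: 528529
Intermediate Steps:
(M - 271)² = (-456 - 271)² = (-727)² = 528529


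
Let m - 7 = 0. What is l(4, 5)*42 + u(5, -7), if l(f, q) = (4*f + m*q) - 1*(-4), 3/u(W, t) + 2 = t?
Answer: 6929/3 ≈ 2309.7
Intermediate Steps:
m = 7 (m = 7 + 0 = 7)
u(W, t) = 3/(-2 + t)
l(f, q) = 4 + 4*f + 7*q (l(f, q) = (4*f + 7*q) - 1*(-4) = (4*f + 7*q) + 4 = 4 + 4*f + 7*q)
l(4, 5)*42 + u(5, -7) = (4 + 4*4 + 7*5)*42 + 3/(-2 - 7) = (4 + 16 + 35)*42 + 3/(-9) = 55*42 + 3*(-⅑) = 2310 - ⅓ = 6929/3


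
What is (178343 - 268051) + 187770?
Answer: 98062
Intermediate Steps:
(178343 - 268051) + 187770 = -89708 + 187770 = 98062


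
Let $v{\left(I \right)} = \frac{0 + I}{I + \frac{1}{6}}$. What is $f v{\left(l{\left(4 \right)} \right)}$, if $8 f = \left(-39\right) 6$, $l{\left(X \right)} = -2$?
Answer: $- \frac{351}{11} \approx -31.909$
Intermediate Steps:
$f = - \frac{117}{4}$ ($f = \frac{\left(-39\right) 6}{8} = \frac{1}{8} \left(-234\right) = - \frac{117}{4} \approx -29.25$)
$v{\left(I \right)} = \frac{I}{\frac{1}{6} + I}$ ($v{\left(I \right)} = \frac{I}{I + \frac{1}{6}} = \frac{I}{\frac{1}{6} + I}$)
$f v{\left(l{\left(4 \right)} \right)} = - \frac{117 \cdot 6 \left(-2\right) \frac{1}{1 + 6 \left(-2\right)}}{4} = - \frac{117 \cdot 6 \left(-2\right) \frac{1}{1 - 12}}{4} = - \frac{117 \cdot 6 \left(-2\right) \frac{1}{-11}}{4} = - \frac{117 \cdot 6 \left(-2\right) \left(- \frac{1}{11}\right)}{4} = \left(- \frac{117}{4}\right) \frac{12}{11} = - \frac{351}{11}$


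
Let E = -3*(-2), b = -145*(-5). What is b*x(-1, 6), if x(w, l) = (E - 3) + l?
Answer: 6525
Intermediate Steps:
b = 725
E = 6
x(w, l) = 3 + l (x(w, l) = (6 - 3) + l = 3 + l)
b*x(-1, 6) = 725*(3 + 6) = 725*9 = 6525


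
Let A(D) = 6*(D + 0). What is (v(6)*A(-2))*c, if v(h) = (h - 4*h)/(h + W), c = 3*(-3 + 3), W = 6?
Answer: 0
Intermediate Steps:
A(D) = 6*D
c = 0 (c = 3*0 = 0)
v(h) = -3*h/(6 + h) (v(h) = (h - 4*h)/(h + 6) = (-3*h)/(6 + h) = -3*h/(6 + h))
(v(6)*A(-2))*c = ((-3*6/(6 + 6))*(6*(-2)))*0 = (-3*6/12*(-12))*0 = (-3*6*1/12*(-12))*0 = -3/2*(-12)*0 = 18*0 = 0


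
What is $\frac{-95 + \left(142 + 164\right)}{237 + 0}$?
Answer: $\frac{211}{237} \approx 0.8903$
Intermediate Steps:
$\frac{-95 + \left(142 + 164\right)}{237 + 0} = \frac{-95 + 306}{237} = 211 \cdot \frac{1}{237} = \frac{211}{237}$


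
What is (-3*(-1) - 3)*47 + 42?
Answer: 42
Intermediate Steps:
(-3*(-1) - 3)*47 + 42 = (3 - 3)*47 + 42 = 0*47 + 42 = 0 + 42 = 42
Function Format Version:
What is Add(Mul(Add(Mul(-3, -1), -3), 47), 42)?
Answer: 42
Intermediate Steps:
Add(Mul(Add(Mul(-3, -1), -3), 47), 42) = Add(Mul(Add(3, -3), 47), 42) = Add(Mul(0, 47), 42) = Add(0, 42) = 42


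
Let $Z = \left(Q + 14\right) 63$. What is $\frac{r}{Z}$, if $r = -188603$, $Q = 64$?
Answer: $- \frac{188603}{4914} \approx -38.381$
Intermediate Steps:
$Z = 4914$ ($Z = \left(64 + 14\right) 63 = 78 \cdot 63 = 4914$)
$\frac{r}{Z} = - \frac{188603}{4914}$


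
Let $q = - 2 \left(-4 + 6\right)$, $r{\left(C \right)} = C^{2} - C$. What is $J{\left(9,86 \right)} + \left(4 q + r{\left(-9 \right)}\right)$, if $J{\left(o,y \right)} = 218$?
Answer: $292$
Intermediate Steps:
$q = -4$ ($q = \left(-2\right) 2 = -4$)
$J{\left(9,86 \right)} + \left(4 q + r{\left(-9 \right)}\right) = 218 - \left(16 + 9 \left(-1 - 9\right)\right) = 218 - -74 = 218 + \left(-16 + 90\right) = 218 + 74 = 292$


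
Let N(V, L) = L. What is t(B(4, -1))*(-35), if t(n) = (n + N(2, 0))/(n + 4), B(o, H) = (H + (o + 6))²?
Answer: -567/17 ≈ -33.353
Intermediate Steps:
B(o, H) = (6 + H + o)² (B(o, H) = (H + (6 + o))² = (6 + H + o)²)
t(n) = n/(4 + n) (t(n) = (n + 0)/(n + 4) = n/(4 + n))
t(B(4, -1))*(-35) = ((6 - 1 + 4)²/(4 + (6 - 1 + 4)²))*(-35) = (9²/(4 + 9²))*(-35) = (81/(4 + 81))*(-35) = (81/85)*(-35) = -567/17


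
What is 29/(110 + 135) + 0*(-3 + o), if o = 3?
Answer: 29/245 ≈ 0.11837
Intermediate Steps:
29/(110 + 135) + 0*(-3 + o) = 29/(110 + 135) + 0*(-3 + 3) = 29/245 + 0*0 = (1/245)*29 + 0 = 29/245 + 0 = 29/245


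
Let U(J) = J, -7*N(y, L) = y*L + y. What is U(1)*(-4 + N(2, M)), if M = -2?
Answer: -26/7 ≈ -3.7143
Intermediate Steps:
N(y, L) = -y/7 - L*y/7 (N(y, L) = -(y*L + y)/7 = -(L*y + y)/7 = -(y + L*y)/7 = -y/7 - L*y/7)
U(1)*(-4 + N(2, M)) = 1*(-4 - ⅐*2*(1 - 2)) = 1*(-4 - ⅐*2*(-1)) = 1*(-4 + 2/7) = 1*(-26/7) = -26/7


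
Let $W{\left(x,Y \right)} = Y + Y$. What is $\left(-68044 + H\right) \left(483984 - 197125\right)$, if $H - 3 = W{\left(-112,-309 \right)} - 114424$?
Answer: $-52519006297$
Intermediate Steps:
$W{\left(x,Y \right)} = 2 Y$
$H = -115039$ ($H = 3 + \left(2 \left(-309\right) - 114424\right) = 3 - 115042 = -115039$)
$\left(-68044 + H\right) \left(483984 - 197125\right) = \left(-68044 - 115039\right) \left(483984 - 197125\right) = \left(-183083\right) 286859 = -52519006297$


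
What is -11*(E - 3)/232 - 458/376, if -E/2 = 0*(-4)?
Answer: -11731/10904 ≈ -1.0758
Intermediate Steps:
E = 0 (E = -0*(-4) = -2*0 = 0)
-11*(E - 3)/232 - 458/376 = -11*(0 - 3)/232 - 458/376 = -11*(-3)*(1/232) - 458*1/376 = 33*(1/232) - 229/188 = 33/232 - 229/188 = -11731/10904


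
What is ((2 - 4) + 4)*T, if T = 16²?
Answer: 512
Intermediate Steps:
T = 256
((2 - 4) + 4)*T = ((2 - 4) + 4)*256 = (-2 + 4)*256 = 2*256 = 512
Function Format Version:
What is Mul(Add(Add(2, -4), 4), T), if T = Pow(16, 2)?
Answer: 512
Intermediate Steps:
T = 256
Mul(Add(Add(2, -4), 4), T) = Mul(Add(Add(2, -4), 4), 256) = Mul(Add(-2, 4), 256) = Mul(2, 256) = 512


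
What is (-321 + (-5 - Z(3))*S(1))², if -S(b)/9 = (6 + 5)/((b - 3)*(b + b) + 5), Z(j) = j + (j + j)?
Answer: 1134225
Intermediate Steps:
Z(j) = 3*j (Z(j) = j + 2*j = 3*j)
S(b) = -99/(5 + 2*b*(-3 + b)) (S(b) = -9*(6 + 5)/((b - 3)*(b + b) + 5) = -99/((-3 + b)*(2*b) + 5) = -99/(2*b*(-3 + b) + 5) = -99/(5 + 2*b*(-3 + b)))
(-321 + (-5 - Z(3))*S(1))² = (-321 + (-5 - 3*3)*(-99/(5 - 6*1 + 2*1²)))² = (-321 + (-5 - 1*9)*(-99/(5 - 6 + 2*1)))² = (-321 + (-5 - 9)*(-99/(5 - 6 + 2)))² = (-321 - (-1386)/1)² = (-321 - (-1386))² = (-321 - 14*(-99))² = (-321 + 1386)² = 1065² = 1134225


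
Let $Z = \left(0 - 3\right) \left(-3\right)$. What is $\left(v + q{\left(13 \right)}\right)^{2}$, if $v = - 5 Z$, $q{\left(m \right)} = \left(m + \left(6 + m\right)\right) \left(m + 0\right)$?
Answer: $137641$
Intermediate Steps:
$q{\left(m \right)} = m \left(6 + 2 m\right)$ ($q{\left(m \right)} = \left(6 + 2 m\right) m = m \left(6 + 2 m\right)$)
$Z = 9$ ($Z = \left(-3\right) \left(-3\right) = 9$)
$v = -45$ ($v = \left(-5\right) 9 = -45$)
$\left(v + q{\left(13 \right)}\right)^{2} = \left(-45 + 2 \cdot 13 \left(3 + 13\right)\right)^{2} = \left(-45 + 2 \cdot 13 \cdot 16\right)^{2} = \left(-45 + 416\right)^{2} = 371^{2} = 137641$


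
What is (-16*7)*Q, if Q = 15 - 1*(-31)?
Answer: -5152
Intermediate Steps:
Q = 46 (Q = 15 + 31 = 46)
(-16*7)*Q = -16*7*46 = -112*46 = -5152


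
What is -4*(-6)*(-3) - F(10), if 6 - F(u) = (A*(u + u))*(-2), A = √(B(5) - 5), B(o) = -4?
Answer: -78 - 120*I ≈ -78.0 - 120.0*I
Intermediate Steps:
A = 3*I (A = √(-4 - 5) = √(-9) = 3*I ≈ 3.0*I)
F(u) = 6 + 12*I*u (F(u) = 6 - (3*I)*(u + u)*(-2) = 6 - (3*I)*(2*u)*(-2) = 6 - 6*I*u*(-2) = 6 - (-12)*I*u = 6 + 12*I*u)
-4*(-6)*(-3) - F(10) = -4*(-6)*(-3) - (6 + 12*I*10) = 24*(-3) - (6 + 120*I) = -72 + (-6 - 120*I) = -78 - 120*I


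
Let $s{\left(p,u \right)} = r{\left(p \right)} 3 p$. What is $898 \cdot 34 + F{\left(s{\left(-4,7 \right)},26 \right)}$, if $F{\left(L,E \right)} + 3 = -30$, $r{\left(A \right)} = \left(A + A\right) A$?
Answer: $30499$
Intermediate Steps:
$r{\left(A \right)} = 2 A^{2}$ ($r{\left(A \right)} = 2 A A = 2 A^{2}$)
$s{\left(p,u \right)} = 6 p^{3}$ ($s{\left(p,u \right)} = 2 p^{2} \cdot 3 p = 6 p^{2} p = 6 p^{3}$)
$F{\left(L,E \right)} = -33$ ($F{\left(L,E \right)} = -3 - 30 = -33$)
$898 \cdot 34 + F{\left(s{\left(-4,7 \right)},26 \right)} = 898 \cdot 34 - 33 = 30532 - 33 = 30499$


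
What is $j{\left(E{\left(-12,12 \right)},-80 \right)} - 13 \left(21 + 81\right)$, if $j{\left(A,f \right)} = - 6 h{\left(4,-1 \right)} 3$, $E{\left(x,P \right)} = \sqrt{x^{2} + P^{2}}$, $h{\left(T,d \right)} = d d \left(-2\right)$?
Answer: $-1290$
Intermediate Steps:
$h{\left(T,d \right)} = - 2 d^{2}$ ($h{\left(T,d \right)} = d^{2} \left(-2\right) = - 2 d^{2}$)
$E{\left(x,P \right)} = \sqrt{P^{2} + x^{2}}$
$j{\left(A,f \right)} = 36$ ($j{\left(A,f \right)} = - 6 \left(- 2 \left(-1\right)^{2}\right) 3 = - 6 \left(\left(-2\right) 1\right) 3 = \left(-6\right) \left(-2\right) 3 = 12 \cdot 3 = 36$)
$j{\left(E{\left(-12,12 \right)},-80 \right)} - 13 \left(21 + 81\right) = 36 - 13 \left(21 + 81\right) = 36 - 13 \cdot 102 = 36 - 1326 = -1290$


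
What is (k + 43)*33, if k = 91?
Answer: 4422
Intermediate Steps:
(k + 43)*33 = (91 + 43)*33 = 134*33 = 4422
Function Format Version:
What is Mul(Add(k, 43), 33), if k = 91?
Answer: 4422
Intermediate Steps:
Mul(Add(k, 43), 33) = Mul(Add(91, 43), 33) = Mul(134, 33) = 4422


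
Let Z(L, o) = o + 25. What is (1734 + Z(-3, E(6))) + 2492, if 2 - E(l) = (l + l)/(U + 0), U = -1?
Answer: 4265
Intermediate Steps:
E(l) = 2 + 2*l (E(l) = 2 - (l + l)/(-1 + 0) = 2 - 2*l/(-1) = 2 - 2*l*(-1) = 2 - (-2)*l = 2 + 2*l)
Z(L, o) = 25 + o
(1734 + Z(-3, E(6))) + 2492 = (1734 + (25 + (2 + 2*6))) + 2492 = (1734 + (25 + (2 + 12))) + 2492 = (1734 + (25 + 14)) + 2492 = (1734 + 39) + 2492 = 1773 + 2492 = 4265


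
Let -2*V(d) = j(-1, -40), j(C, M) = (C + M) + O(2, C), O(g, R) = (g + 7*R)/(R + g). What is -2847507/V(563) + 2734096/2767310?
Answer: -3939935855981/31824065 ≈ -1.2380e+5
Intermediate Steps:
O(g, R) = (g + 7*R)/(R + g)
j(C, M) = C + M + (2 + 7*C)/(2 + C) (j(C, M) = (C + M) + (2 + 7*C)/(C + 2) = (C + M) + (2 + 7*C)/(2 + C) = C + M + (2 + 7*C)/(2 + C))
V(d) = 23 (V(d) = -(2 + 7*(-1) + (2 - 1)*(-1 - 40))/(2*(2 - 1)) = -(2 - 7 + 1*(-41))/(2*1) = -(2 - 7 - 41)/2 = -(-46)/2 = -1/2*(-46) = 23)
-2847507/V(563) + 2734096/2767310 = -2847507/23 + 2734096/2767310 = -2847507*1/23 + 2734096*(1/2767310) = -2847507/23 + 1367048/1383655 = -3939935855981/31824065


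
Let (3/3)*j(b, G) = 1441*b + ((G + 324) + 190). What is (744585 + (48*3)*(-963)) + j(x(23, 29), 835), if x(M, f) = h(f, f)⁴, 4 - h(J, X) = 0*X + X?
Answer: 563497887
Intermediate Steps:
h(J, X) = 4 - X (h(J, X) = 4 - (0*X + X) = 4 - (0 + X) = 4 - X)
x(M, f) = (4 - f)⁴
j(b, G) = 514 + G + 1441*b (j(b, G) = 1441*b + ((G + 324) + 190) = 1441*b + ((324 + G) + 190) = 1441*b + (514 + G) = 514 + G + 1441*b)
(744585 + (48*3)*(-963)) + j(x(23, 29), 835) = (744585 + (48*3)*(-963)) + (514 + 835 + 1441*(-4 + 29)⁴) = (744585 + 144*(-963)) + (514 + 835 + 1441*25⁴) = (744585 - 138672) + (514 + 835 + 1441*390625) = 605913 + (514 + 835 + 562890625) = 605913 + 562891974 = 563497887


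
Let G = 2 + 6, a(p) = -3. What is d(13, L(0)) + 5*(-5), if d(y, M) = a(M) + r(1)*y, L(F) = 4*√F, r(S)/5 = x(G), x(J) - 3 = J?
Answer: 687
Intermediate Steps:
G = 8
x(J) = 3 + J
r(S) = 55 (r(S) = 5*(3 + 8) = 5*11 = 55)
d(y, M) = -3 + 55*y
d(13, L(0)) + 5*(-5) = (-3 + 55*13) + 5*(-5) = (-3 + 715) - 25 = 712 - 25 = 687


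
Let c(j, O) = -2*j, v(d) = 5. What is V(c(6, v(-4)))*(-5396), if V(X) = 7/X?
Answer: 9443/3 ≈ 3147.7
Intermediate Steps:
V(c(6, v(-4)))*(-5396) = (7/((-2*6)))*(-5396) = (7/(-12))*(-5396) = (7*(-1/12))*(-5396) = -7/12*(-5396) = 9443/3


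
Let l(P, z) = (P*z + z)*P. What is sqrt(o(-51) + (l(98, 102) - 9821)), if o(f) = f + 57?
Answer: sqrt(979789) ≈ 989.84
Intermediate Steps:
l(P, z) = P*(z + P*z) (l(P, z) = (z + P*z)*P = P*(z + P*z))
o(f) = 57 + f
sqrt(o(-51) + (l(98, 102) - 9821)) = sqrt((57 - 51) + (98*102*(1 + 98) - 9821)) = sqrt(6 + (98*102*99 - 9821)) = sqrt(6 + (989604 - 9821)) = sqrt(6 + 979783) = sqrt(979789)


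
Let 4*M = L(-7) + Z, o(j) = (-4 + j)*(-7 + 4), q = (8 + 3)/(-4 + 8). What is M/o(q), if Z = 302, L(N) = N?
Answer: 59/3 ≈ 19.667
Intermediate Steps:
q = 11/4 ≈ 2.7500
o(j) = 12 - 3*j (o(j) = (-4 + j)*(-3) = 12 - 3*j)
M = 295/4 (M = (-7 + 302)/4 = (1/4)*295 = 295/4 ≈ 73.750)
M/o(q) = 295/(4*(12 - 3*11/4)) = 295/(4*(12 - 33/4)) = 295/(4*(15/4)) = (295/4)*(4/15) = 59/3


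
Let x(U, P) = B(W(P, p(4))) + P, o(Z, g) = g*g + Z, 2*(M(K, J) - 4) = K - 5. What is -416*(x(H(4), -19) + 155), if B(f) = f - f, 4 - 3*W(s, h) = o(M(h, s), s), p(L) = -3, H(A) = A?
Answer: -56576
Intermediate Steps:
M(K, J) = 3/2 + K/2 (M(K, J) = 4 + (K - 5)/2 = 4 + (-5 + K)/2 = 4 + (-5/2 + K/2) = 3/2 + K/2)
o(Z, g) = Z + g**2 (o(Z, g) = g**2 + Z = Z + g**2)
W(s, h) = 5/6 - s**2/3 - h/6 (W(s, h) = 4/3 - ((3/2 + h/2) + s**2)/3 = 4/3 - (3/2 + s**2 + h/2)/3 = 4/3 + (-1/2 - s**2/3 - h/6) = 5/6 - s**2/3 - h/6)
B(f) = 0
x(U, P) = P (x(U, P) = 0 + P = P)
-416*(x(H(4), -19) + 155) = -416*(-19 + 155) = -416*136 = -56576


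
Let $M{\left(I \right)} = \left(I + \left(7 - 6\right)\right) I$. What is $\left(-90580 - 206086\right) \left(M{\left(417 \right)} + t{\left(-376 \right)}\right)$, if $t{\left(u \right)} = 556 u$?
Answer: $10309143500$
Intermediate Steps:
$M{\left(I \right)} = I \left(1 + I\right)$ ($M{\left(I \right)} = \left(I + 1\right) I = \left(1 + I\right) I = I \left(1 + I\right)$)
$\left(-90580 - 206086\right) \left(M{\left(417 \right)} + t{\left(-376 \right)}\right) = \left(-90580 - 206086\right) \left(417 \left(1 + 417\right) + 556 \left(-376\right)\right) = - 296666 \left(417 \cdot 418 - 209056\right) = - 296666 \left(174306 - 209056\right) = \left(-296666\right) \left(-34750\right) = 10309143500$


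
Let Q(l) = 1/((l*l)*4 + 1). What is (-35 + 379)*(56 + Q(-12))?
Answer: 11115672/577 ≈ 19265.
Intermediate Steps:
Q(l) = 1/(1 + 4*l²) (Q(l) = 1/(l²*4 + 1) = 1/(4*l² + 1) = 1/(1 + 4*l²))
(-35 + 379)*(56 + Q(-12)) = (-35 + 379)*(56 + 1/(1 + 4*(-12)²)) = 344*(56 + 1/(1 + 4*144)) = 344*(56 + 1/(1 + 576)) = 344*(56 + 1/577) = 344*(32313/577) = 11115672/577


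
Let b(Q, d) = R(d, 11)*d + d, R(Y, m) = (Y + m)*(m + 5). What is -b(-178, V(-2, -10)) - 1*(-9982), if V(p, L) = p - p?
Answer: 9982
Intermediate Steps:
V(p, L) = 0
R(Y, m) = (5 + m)*(Y + m) (R(Y, m) = (Y + m)*(5 + m) = (5 + m)*(Y + m))
b(Q, d) = d + d*(176 + 16*d) (b(Q, d) = (11² + 5*d + 5*11 + d*11)*d + d = (121 + 5*d + 55 + 11*d)*d + d = (176 + 16*d)*d + d = d*(176 + 16*d) + d = d + d*(176 + 16*d))
-b(-178, V(-2, -10)) - 1*(-9982) = -0*(177 + 16*0) - 1*(-9982) = -0*(177 + 0) + 9982 = -0*177 + 9982 = -1*0 + 9982 = 0 + 9982 = 9982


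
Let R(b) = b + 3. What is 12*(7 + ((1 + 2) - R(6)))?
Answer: 12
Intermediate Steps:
R(b) = 3 + b
12*(7 + ((1 + 2) - R(6))) = 12*(7 + ((1 + 2) - (3 + 6))) = 12*(7 + (3 - 1*9)) = 12*(7 + (3 - 9)) = 12*(7 - 6) = 12*1 = 12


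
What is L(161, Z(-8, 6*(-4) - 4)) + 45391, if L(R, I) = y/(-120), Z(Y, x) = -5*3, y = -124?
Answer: 1361761/30 ≈ 45392.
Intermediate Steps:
Z(Y, x) = -15
L(R, I) = 31/30 (L(R, I) = -124/(-120) = -124*(-1/120) = 31/30)
L(161, Z(-8, 6*(-4) - 4)) + 45391 = 31/30 + 45391 = 1361761/30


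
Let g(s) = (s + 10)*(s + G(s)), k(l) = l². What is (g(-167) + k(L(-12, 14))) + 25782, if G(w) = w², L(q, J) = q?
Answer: -4326428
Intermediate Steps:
g(s) = (10 + s)*(s + s²) (g(s) = (s + 10)*(s + s²) = (10 + s)*(s + s²))
(g(-167) + k(L(-12, 14))) + 25782 = (-167*(10 + (-167)² + 11*(-167)) + (-12)²) + 25782 = (-167*(10 + 27889 - 1837) + 144) + 25782 = (-167*26062 + 144) + 25782 = (-4352354 + 144) + 25782 = -4352210 + 25782 = -4326428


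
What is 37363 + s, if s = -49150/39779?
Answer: 1486213627/39779 ≈ 37362.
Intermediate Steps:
s = -49150/39779 (s = -49150*1/39779 = -49150/39779 ≈ -1.2356)
37363 + s = 37363 - 49150/39779 = 1486213627/39779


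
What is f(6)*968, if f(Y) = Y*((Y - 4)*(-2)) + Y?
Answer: -17424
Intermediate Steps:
f(Y) = Y + Y*(8 - 2*Y) (f(Y) = Y*((-4 + Y)*(-2)) + Y = Y*(8 - 2*Y) + Y = Y + Y*(8 - 2*Y))
f(6)*968 = (6*(9 - 2*6))*968 = (6*(9 - 12))*968 = (6*(-3))*968 = -18*968 = -17424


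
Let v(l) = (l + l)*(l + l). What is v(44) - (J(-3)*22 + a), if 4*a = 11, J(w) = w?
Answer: 31229/4 ≈ 7807.3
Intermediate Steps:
v(l) = 4*l**2 (v(l) = (2*l)*(2*l) = 4*l**2)
a = 11/4 (a = (1/4)*11 = 11/4 ≈ 2.7500)
v(44) - (J(-3)*22 + a) = 4*44**2 - (-3*22 + 11/4) = 4*1936 - (-66 + 11/4) = 7744 - 1*(-253/4) = 7744 + 253/4 = 31229/4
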